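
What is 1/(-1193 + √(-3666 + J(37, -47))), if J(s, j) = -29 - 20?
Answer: -1193/1426964 - I*√3715/1426964 ≈ -0.00083604 - 4.2714e-5*I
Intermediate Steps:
J(s, j) = -49
1/(-1193 + √(-3666 + J(37, -47))) = 1/(-1193 + √(-3666 - 49)) = 1/(-1193 + √(-3715)) = 1/(-1193 + I*√3715)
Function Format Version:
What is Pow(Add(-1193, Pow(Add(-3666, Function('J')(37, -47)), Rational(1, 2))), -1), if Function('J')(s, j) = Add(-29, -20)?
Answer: Add(Rational(-1193, 1426964), Mul(Rational(-1, 1426964), I, Pow(3715, Rational(1, 2)))) ≈ Add(-0.00083604, Mul(-4.2714e-5, I))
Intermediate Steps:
Function('J')(s, j) = -49
Pow(Add(-1193, Pow(Add(-3666, Function('J')(37, -47)), Rational(1, 2))), -1) = Pow(Add(-1193, Pow(Add(-3666, -49), Rational(1, 2))), -1) = Pow(Add(-1193, Pow(-3715, Rational(1, 2))), -1) = Pow(Add(-1193, Mul(I, Pow(3715, Rational(1, 2)))), -1)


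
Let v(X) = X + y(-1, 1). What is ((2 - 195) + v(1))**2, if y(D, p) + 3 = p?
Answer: 37636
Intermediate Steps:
y(D, p) = -3 + p
v(X) = -2 + X (v(X) = X + (-3 + 1) = X - 2 = -2 + X)
((2 - 195) + v(1))**2 = ((2 - 195) + (-2 + 1))**2 = (-193 - 1)**2 = (-194)**2 = 37636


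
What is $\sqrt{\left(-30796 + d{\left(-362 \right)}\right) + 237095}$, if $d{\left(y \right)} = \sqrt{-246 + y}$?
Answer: $\sqrt{206299 + 4 i \sqrt{38}} \approx 454.2 + 0.027 i$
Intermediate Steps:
$\sqrt{\left(-30796 + d{\left(-362 \right)}\right) + 237095} = \sqrt{\left(-30796 + \sqrt{-246 - 362}\right) + 237095} = \sqrt{\left(-30796 + \sqrt{-608}\right) + 237095} = \sqrt{\left(-30796 + 4 i \sqrt{38}\right) + 237095} = \sqrt{206299 + 4 i \sqrt{38}}$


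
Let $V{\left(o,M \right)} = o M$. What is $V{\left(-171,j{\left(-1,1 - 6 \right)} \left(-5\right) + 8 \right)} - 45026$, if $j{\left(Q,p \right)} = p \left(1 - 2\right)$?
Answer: $-42119$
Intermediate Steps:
$j{\left(Q,p \right)} = - p$ ($j{\left(Q,p \right)} = p \left(-1\right) = - p$)
$V{\left(o,M \right)} = M o$
$V{\left(-171,j{\left(-1,1 - 6 \right)} \left(-5\right) + 8 \right)} - 45026 = \left(- (1 - 6) \left(-5\right) + 8\right) \left(-171\right) - 45026 = \left(\left(-1\right) \left(-5\right) \left(-5\right) + 8\right) \left(-171\right) - 45026 = \left(5 \left(-5\right) + 8\right) \left(-171\right) - 45026 = \left(-25 + 8\right) \left(-171\right) - 45026 = \left(-17\right) \left(-171\right) - 45026 = 2907 - 45026 = -42119$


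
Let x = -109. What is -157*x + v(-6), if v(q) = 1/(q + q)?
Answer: 205355/12 ≈ 17113.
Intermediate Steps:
v(q) = 1/(2*q)
-157*x + v(-6) = -157*(-109) + (1/2)/(-6) = 17113 + (1/2)*(-1/6) = 17113 - 1/12 = 205355/12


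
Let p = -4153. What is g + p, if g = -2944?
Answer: -7097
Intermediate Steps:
g + p = -2944 - 4153 = -7097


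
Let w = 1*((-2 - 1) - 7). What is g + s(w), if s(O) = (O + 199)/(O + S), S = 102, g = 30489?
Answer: 2805177/92 ≈ 30491.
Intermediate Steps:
w = -10 (w = 1*(-3 - 7) = 1*(-10) = -10)
s(O) = (199 + O)/(102 + O) (s(O) = (O + 199)/(O + 102) = (199 + O)/(102 + O))
g + s(w) = 30489 + (199 - 10)/(102 - 10) = 30489 + 189/92 = 2805177/92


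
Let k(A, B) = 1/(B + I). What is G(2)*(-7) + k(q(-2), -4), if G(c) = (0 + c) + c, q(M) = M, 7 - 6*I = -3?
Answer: -199/7 ≈ -28.429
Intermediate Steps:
I = 5/3 (I = 7/6 - ⅙*(-3) = 7/6 + ½ = 5/3 ≈ 1.6667)
G(c) = 2*c (G(c) = c + c = 2*c)
k(A, B) = 1/(5/3 + B) (k(A, B) = 1/(B + 5/3) = 1/(5/3 + B))
G(2)*(-7) + k(q(-2), -4) = (2*2)*(-7) + 3/(5 + 3*(-4)) = 4*(-7) + 3/(5 - 12) = -28 + 3/(-7) = -28 + 3*(-⅐) = -28 - 3/7 = -199/7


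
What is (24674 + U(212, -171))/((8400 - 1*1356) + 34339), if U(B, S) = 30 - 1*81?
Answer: 24623/41383 ≈ 0.59500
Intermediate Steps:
U(B, S) = -51 (U(B, S) = 30 - 81 = -51)
(24674 + U(212, -171))/((8400 - 1*1356) + 34339) = (24674 - 51)/((8400 - 1*1356) + 34339) = 24623/((8400 - 1356) + 34339) = 24623/(7044 + 34339) = 24623/41383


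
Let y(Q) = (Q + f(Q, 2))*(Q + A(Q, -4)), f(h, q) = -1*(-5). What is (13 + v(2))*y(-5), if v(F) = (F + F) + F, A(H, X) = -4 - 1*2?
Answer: 0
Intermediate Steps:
f(h, q) = 5
A(H, X) = -6 (A(H, X) = -4 - 2 = -6)
v(F) = 3*F (v(F) = 2*F + F = 3*F)
y(Q) = (-6 + Q)*(5 + Q) (y(Q) = (Q + 5)*(Q - 6) = (5 + Q)*(-6 + Q) = (-6 + Q)*(5 + Q))
(13 + v(2))*y(-5) = (13 + 3*2)*(-30 + (-5)² - 1*(-5)) = (13 + 6)*(-30 + 25 + 5) = 19*0 = 0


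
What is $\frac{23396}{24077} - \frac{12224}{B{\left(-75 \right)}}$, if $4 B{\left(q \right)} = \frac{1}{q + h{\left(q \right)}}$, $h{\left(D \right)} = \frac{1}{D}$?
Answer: $\frac{6623317103692}{1805775} \approx 3.6679 \cdot 10^{6}$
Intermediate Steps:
$B{\left(q \right)} = \frac{1}{4 \left(q + \frac{1}{q}\right)}$
$\frac{23396}{24077} - \frac{12224}{B{\left(-75 \right)}} = \frac{23396}{24077} - \frac{12224}{\frac{1}{4} \left(-75\right) \frac{1}{1 + \left(-75\right)^{2}}} = 23396 \cdot \frac{1}{24077} - \frac{12224}{\frac{1}{4} \left(-75\right) \frac{1}{1 + 5625}} = \frac{23396}{24077} - \frac{12224}{\frac{1}{4} \left(-75\right) \frac{1}{5626}} = \frac{23396}{24077} - \frac{12224}{- \frac{75}{22504}} = \frac{23396}{24077} - - \frac{275088896}{75} = \frac{23396}{24077} + \frac{275088896}{75} = \frac{6623317103692}{1805775}$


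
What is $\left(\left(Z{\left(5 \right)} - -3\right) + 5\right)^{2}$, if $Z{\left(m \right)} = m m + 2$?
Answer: $1225$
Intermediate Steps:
$Z{\left(m \right)} = 2 + m^{2}$ ($Z{\left(m \right)} = m^{2} + 2 = 2 + m^{2}$)
$\left(\left(Z{\left(5 \right)} - -3\right) + 5\right)^{2} = \left(\left(\left(2 + 5^{2}\right) - -3\right) + 5\right)^{2} = \left(\left(\left(2 + 25\right) + 3\right) + 5\right)^{2} = \left(\left(27 + 3\right) + 5\right)^{2} = \left(30 + 5\right)^{2} = 35^{2} = 1225$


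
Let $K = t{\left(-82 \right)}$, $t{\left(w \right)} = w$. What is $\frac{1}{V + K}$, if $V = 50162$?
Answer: $\frac{1}{50080} \approx 1.9968 \cdot 10^{-5}$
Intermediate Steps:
$K = -82$
$\frac{1}{V + K} = \frac{1}{50162 - 82} = \frac{1}{50080}$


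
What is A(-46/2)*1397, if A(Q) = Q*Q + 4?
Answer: 744601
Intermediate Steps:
A(Q) = 4 + Q**2 (A(Q) = Q**2 + 4 = 4 + Q**2)
A(-46/2)*1397 = (4 + (-46/2)**2)*1397 = (4 + (-46*1/2)**2)*1397 = (4 + (-23)**2)*1397 = (4 + 529)*1397 = 533*1397 = 744601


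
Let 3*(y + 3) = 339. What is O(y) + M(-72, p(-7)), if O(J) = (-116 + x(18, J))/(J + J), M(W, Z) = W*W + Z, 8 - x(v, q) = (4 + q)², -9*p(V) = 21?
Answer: 845147/165 ≈ 5122.1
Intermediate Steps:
p(V) = -7/3 (p(V) = -⅑*21 = -7/3)
y = 110 (y = -3 + (⅓)*339 = -3 + 113 = 110)
x(v, q) = 8 - (4 + q)²
M(W, Z) = Z + W² (M(W, Z) = W² + Z = Z + W²)
O(J) = (-108 - (4 + J)²)/(2*J) (O(J) = (-116 + (8 - (4 + J)²))/(J + J) = (-108 - (4 + J)²)/((2*J)) = (-108 - (4 + J)²)*(1/(2*J)) = (-108 - (4 + J)²)/(2*J))
O(y) + M(-72, p(-7)) = (½)*(-108 - (4 + 110)²)/110 + (-7/3 + (-72)²) = (½)*(1/110)*(-108 - 1*114²) + (-7/3 + 5184) = (½)*(1/110)*(-108 - 1*12996) + 15545/3 = (½)*(1/110)*(-108 - 12996) + 15545/3 = (½)*(1/110)*(-13104) + 15545/3 = -3276/55 + 15545/3 = 845147/165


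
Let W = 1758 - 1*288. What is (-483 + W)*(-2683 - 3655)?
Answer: -6255606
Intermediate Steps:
W = 1470 (W = 1758 - 288 = 1470)
(-483 + W)*(-2683 - 3655) = (-483 + 1470)*(-2683 - 3655) = 987*(-6338) = -6255606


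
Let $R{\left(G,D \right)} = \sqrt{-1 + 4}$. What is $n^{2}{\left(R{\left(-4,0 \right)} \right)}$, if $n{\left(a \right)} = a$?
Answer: $3$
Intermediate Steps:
$R{\left(G,D \right)} = \sqrt{3}$
$n^{2}{\left(R{\left(-4,0 \right)} \right)} = \left(\sqrt{3}\right)^{2} = 3$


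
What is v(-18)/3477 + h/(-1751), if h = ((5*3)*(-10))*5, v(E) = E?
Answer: 858744/2029409 ≈ 0.42315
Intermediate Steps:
h = -750 (h = (15*(-10))*5 = -150*5 = -750)
v(-18)/3477 + h/(-1751) = -18/3477 - 750/(-1751) = -18*1/3477 - 750*(-1/1751) = -6/1159 + 750/1751 = 858744/2029409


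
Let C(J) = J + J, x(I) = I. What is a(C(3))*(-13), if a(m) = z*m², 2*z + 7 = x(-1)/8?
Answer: 6669/4 ≈ 1667.3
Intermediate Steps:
z = -57/16 (z = -7/2 + (-1/8)/2 = -7/2 + (-1*⅛)/2 = -7/2 + (½)*(-⅛) = -7/2 - 1/16 = -57/16 ≈ -3.5625)
C(J) = 2*J
a(m) = -57*m²/16
a(C(3))*(-13) = -57*(2*3)²/16*(-13) = -57/16*6²*(-13) = -57/16*36*(-13) = -513/4*(-13) = 6669/4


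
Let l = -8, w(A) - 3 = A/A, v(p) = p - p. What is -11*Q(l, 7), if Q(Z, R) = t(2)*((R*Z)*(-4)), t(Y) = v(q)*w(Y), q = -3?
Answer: 0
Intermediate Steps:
v(p) = 0
w(A) = 4 (w(A) = 3 + A/A = 3 + 1 = 4)
t(Y) = 0 (t(Y) = 0*4 = 0)
Q(Z, R) = 0 (Q(Z, R) = 0*((R*Z)*(-4)) = 0*(-4*R*Z) = 0)
-11*Q(l, 7) = -11*0 = 0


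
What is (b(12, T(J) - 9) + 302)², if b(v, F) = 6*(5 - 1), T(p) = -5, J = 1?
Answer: 106276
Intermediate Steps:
b(v, F) = 24 (b(v, F) = 6*4 = 24)
(b(12, T(J) - 9) + 302)² = (24 + 302)² = 326² = 106276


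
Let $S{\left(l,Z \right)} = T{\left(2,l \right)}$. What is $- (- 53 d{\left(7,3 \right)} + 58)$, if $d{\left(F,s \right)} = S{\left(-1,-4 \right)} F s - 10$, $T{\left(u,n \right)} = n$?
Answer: $-1701$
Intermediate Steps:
$S{\left(l,Z \right)} = l$
$d{\left(F,s \right)} = -10 - F s$ ($d{\left(F,s \right)} = - F s - 10 = -10 - F s$)
$- (- 53 d{\left(7,3 \right)} + 58) = - (- 53 \left(-10 - 7 \cdot 3\right) + 58) = - (- 53 \left(-10 - 21\right) + 58) = - (\left(-53\right) \left(-31\right) + 58) = - (1643 + 58) = \left(-1\right) 1701 = -1701$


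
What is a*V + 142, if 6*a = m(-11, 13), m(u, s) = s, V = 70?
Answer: 881/3 ≈ 293.67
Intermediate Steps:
a = 13/6 (a = (1/6)*13 = 13/6 ≈ 2.1667)
a*V + 142 = (13/6)*70 + 142 = 455/3 + 142 = 881/3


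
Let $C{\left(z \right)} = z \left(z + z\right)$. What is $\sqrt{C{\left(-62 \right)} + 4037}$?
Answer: $5 \sqrt{469} \approx 108.28$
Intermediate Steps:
$C{\left(z \right)} = 2 z^{2}$ ($C{\left(z \right)} = z 2 z = 2 z^{2}$)
$\sqrt{C{\left(-62 \right)} + 4037} = \sqrt{2 \left(-62\right)^{2} + 4037} = \sqrt{2 \cdot 3844 + 4037} = \sqrt{7688 + 4037} = \sqrt{11725} = 5 \sqrt{469}$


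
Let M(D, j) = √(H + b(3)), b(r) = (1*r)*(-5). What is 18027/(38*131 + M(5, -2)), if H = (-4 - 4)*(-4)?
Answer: 89738406/24780467 - 18027*√17/24780467 ≈ 3.6183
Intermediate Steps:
b(r) = -5*r (b(r) = r*(-5) = -5*r)
H = 32 (H = -8*(-4) = 32)
M(D, j) = √17 (M(D, j) = √(32 - 5*3) = √(32 - 15) = √17)
18027/(38*131 + M(5, -2)) = 18027/(38*131 + √17) = 18027/(4978 + √17)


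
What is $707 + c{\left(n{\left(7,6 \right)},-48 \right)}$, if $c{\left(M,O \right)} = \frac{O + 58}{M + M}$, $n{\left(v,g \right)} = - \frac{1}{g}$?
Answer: $677$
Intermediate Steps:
$c{\left(M,O \right)} = \frac{58 + O}{2 M}$
$707 + c{\left(n{\left(7,6 \right)},-48 \right)} = 707 + \frac{58 - 48}{2 \left(- \frac{1}{6}\right)} = 707 + \frac{1}{2} \frac{1}{\left(-1\right) \frac{1}{6}} \cdot 10 = 707 + \frac{1}{2} \frac{1}{- \frac{1}{6}} \cdot 10 = 707 + \frac{1}{2} \left(-6\right) 10 = 707 - 30 = 677$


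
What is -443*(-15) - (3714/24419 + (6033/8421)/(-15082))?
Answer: 6869328285675743/1033782613906 ≈ 6644.8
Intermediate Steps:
-443*(-15) - (3714/24419 + (6033/8421)/(-15082)) = 6645 - (3714*(1/24419) + (6033*(1/8421))*(-1/15082)) = 6645 - (3714/24419 + (2011/2807)*(-1/15082)) = 6645 - (3714/24419 - 2011/42335174) = 6645 - 1*157183729627/1033782613906 = 6645 - 157183729627/1033782613906 = 6869328285675743/1033782613906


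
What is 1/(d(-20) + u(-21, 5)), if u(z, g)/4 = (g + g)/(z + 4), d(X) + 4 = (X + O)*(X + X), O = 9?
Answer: 17/7372 ≈ 0.0023060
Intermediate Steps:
d(X) = -4 + 2*X*(9 + X) (d(X) = -4 + (X + 9)*(X + X) = -4 + (9 + X)*(2*X) = -4 + 2*X*(9 + X))
u(z, g) = 8*g/(4 + z) (u(z, g) = 4*((g + g)/(z + 4)) = 4*((2*g)/(4 + z)) = 4*(2*g/(4 + z)) = 8*g/(4 + z))
1/(d(-20) + u(-21, 5)) = 1/((-4 + 2*(-20)² + 18*(-20)) + 8*5/(4 - 21)) = 1/((-4 + 2*400 - 360) + 8*5/(-17)) = 1/((-4 + 800 - 360) + 8*5*(-1/17)) = 1/(436 - 40/17) = 1/(7372/17) = 17/7372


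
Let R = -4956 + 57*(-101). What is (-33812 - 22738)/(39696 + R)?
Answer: -18850/9661 ≈ -1.9511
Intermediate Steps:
R = -10713 (R = -4956 - 5757 = -10713)
(-33812 - 22738)/(39696 + R) = (-33812 - 22738)/(39696 - 10713) = -56550/28983 = -56550*1/28983 = -18850/9661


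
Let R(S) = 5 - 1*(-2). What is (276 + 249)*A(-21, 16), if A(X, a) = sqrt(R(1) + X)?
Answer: 525*I*sqrt(14) ≈ 1964.4*I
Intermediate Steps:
R(S) = 7 (R(S) = 5 + 2 = 7)
A(X, a) = sqrt(7 + X)
(276 + 249)*A(-21, 16) = (276 + 249)*sqrt(7 - 21) = 525*sqrt(-14) = 525*(I*sqrt(14)) = 525*I*sqrt(14)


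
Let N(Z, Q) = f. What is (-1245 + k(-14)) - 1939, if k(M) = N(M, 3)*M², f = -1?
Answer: -3380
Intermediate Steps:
N(Z, Q) = -1
k(M) = -M²
(-1245 + k(-14)) - 1939 = (-1245 - 1*(-14)²) - 1939 = (-1245 - 1*196) - 1939 = (-1245 - 196) - 1939 = -1441 - 1939 = -3380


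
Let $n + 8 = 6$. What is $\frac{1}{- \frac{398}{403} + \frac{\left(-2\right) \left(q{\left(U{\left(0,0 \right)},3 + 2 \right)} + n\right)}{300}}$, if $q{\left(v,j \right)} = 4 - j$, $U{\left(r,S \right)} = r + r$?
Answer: $- \frac{20150}{19497} \approx -1.0335$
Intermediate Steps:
$n = -2$ ($n = -8 + 6 = -2$)
$U{\left(r,S \right)} = 2 r$
$\frac{1}{- \frac{398}{403} + \frac{\left(-2\right) \left(q{\left(U{\left(0,0 \right)},3 + 2 \right)} + n\right)}{300}} = \frac{1}{- \frac{398}{403} + \frac{\left(-2\right) \left(\left(4 - \left(3 + 2\right)\right) - 2\right)}{300}} = \frac{1}{\left(-398\right) \frac{1}{403} + - 2 \left(\left(4 - 5\right) - 2\right) \frac{1}{300}} = \frac{1}{- \frac{398}{403} + - 2 \left(\left(4 - 5\right) - 2\right) \frac{1}{300}} = \frac{1}{- \frac{398}{403} + - 2 \left(-1 - 2\right) \frac{1}{300}} = \frac{1}{- \frac{398}{403} + \left(-2\right) \left(-3\right) \frac{1}{300}} = \frac{1}{- \frac{398}{403} + 6 \cdot \frac{1}{300}} = \frac{1}{- \frac{398}{403} + \frac{1}{50}} = \frac{1}{- \frac{19497}{20150}} = - \frac{20150}{19497}$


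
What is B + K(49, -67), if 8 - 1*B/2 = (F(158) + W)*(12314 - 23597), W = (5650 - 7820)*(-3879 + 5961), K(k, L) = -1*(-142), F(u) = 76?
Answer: -101950118866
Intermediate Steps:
K(k, L) = 142
W = -4517940 (W = -2170*2082 = -4517940)
B = -101950119008 (B = 16 - 2*(76 - 4517940)*(12314 - 23597) = 16 - (-9035728)*(-11283) = 16 - 2*50975059512 = 16 - 101950119024 = -101950119008)
B + K(49, -67) = -101950119008 + 142 = -101950118866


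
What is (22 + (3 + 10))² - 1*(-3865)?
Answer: 5090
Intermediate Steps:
(22 + (3 + 10))² - 1*(-3865) = (22 + 13)² + 3865 = 35² + 3865 = 1225 + 3865 = 5090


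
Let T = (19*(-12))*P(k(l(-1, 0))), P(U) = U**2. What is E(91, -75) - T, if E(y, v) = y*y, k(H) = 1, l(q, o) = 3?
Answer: 8509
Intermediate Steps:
E(y, v) = y**2
T = -228 (T = (19*(-12))*1**2 = -228*1 = -228)
E(91, -75) - T = 91**2 - 1*(-228) = 8281 + 228 = 8509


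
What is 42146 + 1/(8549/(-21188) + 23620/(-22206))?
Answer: 14546449358378/345149827 ≈ 42145.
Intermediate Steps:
42146 + 1/(8549/(-21188) + 23620/(-22206)) = 42146 + 1/(8549*(-1/21188) + 23620*(-1/22206)) = 42146 + 1/(-8549/21188 - 11810/11103) = 42146 + 1/(-345149827/235250364) = 42146 - 235250364/345149827 = 14546449358378/345149827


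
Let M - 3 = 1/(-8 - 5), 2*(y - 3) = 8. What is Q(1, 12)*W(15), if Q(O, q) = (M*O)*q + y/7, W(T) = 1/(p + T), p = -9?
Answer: 469/78 ≈ 6.0128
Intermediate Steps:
y = 7 (y = 3 + (1/2)*8 = 3 + 4 = 7)
W(T) = 1/(-9 + T)
M = 38/13 (M = 3 + 1/(-8 - 5) = 3 + 1/(-13) = 3 - 1/13 = 38/13 ≈ 2.9231)
Q(O, q) = 1 + 38*O*q/13 (Q(O, q) = (38*O/13)*q + 7/7 = 38*O*q/13 + 7*(1/7) = 38*O*q/13 + 1 = 1 + 38*O*q/13)
Q(1, 12)*W(15) = (1 + (38/13)*1*12)/(-9 + 15) = (1 + 456/13)/6 = (469/13)*(1/6) = 469/78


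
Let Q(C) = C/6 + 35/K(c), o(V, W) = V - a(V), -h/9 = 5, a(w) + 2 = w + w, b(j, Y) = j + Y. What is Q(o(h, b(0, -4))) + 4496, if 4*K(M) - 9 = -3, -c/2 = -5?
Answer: 27163/6 ≈ 4527.2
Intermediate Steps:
b(j, Y) = Y + j
a(w) = -2 + 2*w (a(w) = -2 + (w + w) = -2 + 2*w)
c = 10 (c = -2*(-5) = 10)
h = -45 (h = -9*5 = -45)
K(M) = 3/2 (K(M) = 9/4 + (¼)*(-3) = 9/4 - ¾ = 3/2)
o(V, W) = 2 - V (o(V, W) = V - (-2 + 2*V) = V + (2 - 2*V) = 2 - V)
Q(C) = 70/3 + C/6 (Q(C) = C/6 + 35/(3/2) = C*(⅙) + 35*(⅔) = C/6 + 70/3 = 70/3 + C/6)
Q(o(h, b(0, -4))) + 4496 = (70/3 + (2 - 1*(-45))/6) + 4496 = (70/3 + (2 + 45)/6) + 4496 = (70/3 + (⅙)*47) + 4496 = (70/3 + 47/6) + 4496 = 187/6 + 4496 = 27163/6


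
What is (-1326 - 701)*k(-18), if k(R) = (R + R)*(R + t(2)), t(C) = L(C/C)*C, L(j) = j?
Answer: -1167552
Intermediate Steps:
t(C) = C (t(C) = (C/C)*C = 1*C = C)
k(R) = 2*R*(2 + R) (k(R) = (R + R)*(R + 2) = (2*R)*(2 + R) = 2*R*(2 + R))
(-1326 - 701)*k(-18) = (-1326 - 701)*(2*(-18)*(2 - 18)) = -4054*(-18)*(-16) = -2027*576 = -1167552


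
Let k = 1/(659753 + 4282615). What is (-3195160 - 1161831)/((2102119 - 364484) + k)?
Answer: -21533852894688/8588031619681 ≈ -2.5074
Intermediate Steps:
k = 1/4942368 ≈ 2.0233e-7
(-3195160 - 1161831)/((2102119 - 364484) + k) = (-3195160 - 1161831)/((2102119 - 364484) + 1/4942368) = -4356991/(1737635 + 1/4942368) = -4356991/8588031619681/4942368 = -4356991*4942368/8588031619681 = -21533852894688/8588031619681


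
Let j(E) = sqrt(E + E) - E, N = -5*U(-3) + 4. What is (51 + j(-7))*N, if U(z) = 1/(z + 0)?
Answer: 986/3 + 17*I*sqrt(14)/3 ≈ 328.67 + 21.203*I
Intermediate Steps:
U(z) = 1/z
N = 17/3 (N = -5/(-3) + 4 = -5*(-1/3) + 4 = 5/3 + 4 = 17/3 ≈ 5.6667)
j(E) = -E + sqrt(2)*sqrt(E) (j(E) = sqrt(2*E) - E = sqrt(2)*sqrt(E) - E = -E + sqrt(2)*sqrt(E))
(51 + j(-7))*N = (51 + (-1*(-7) + sqrt(2)*sqrt(-7)))*(17/3) = (51 + (7 + sqrt(2)*(I*sqrt(7))))*(17/3) = (51 + (7 + I*sqrt(14)))*(17/3) = (58 + I*sqrt(14))*(17/3) = 986/3 + 17*I*sqrt(14)/3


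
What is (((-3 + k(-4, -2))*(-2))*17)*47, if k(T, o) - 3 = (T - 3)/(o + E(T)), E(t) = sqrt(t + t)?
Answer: -5593/3 - 5593*I*sqrt(2)/3 ≈ -1864.3 - 2636.6*I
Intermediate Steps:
E(t) = sqrt(2)*sqrt(t) (E(t) = sqrt(2*t) = sqrt(2)*sqrt(t))
k(T, o) = 3 + (-3 + T)/(o + sqrt(2)*sqrt(T)) (k(T, o) = 3 + (T - 3)/(o + sqrt(2)*sqrt(T)) = 3 + (-3 + T)/(o + sqrt(2)*sqrt(T)))
(((-3 + k(-4, -2))*(-2))*17)*47 = (((-3 + (-3 - 4 + 3*(-2) + 3*sqrt(2)*sqrt(-4))/(-2 + sqrt(2)*sqrt(-4)))*(-2))*17)*47 = (((-3 + (-3 - 4 - 6 + 3*sqrt(2)*(2*I))/(-2 + sqrt(2)*(2*I)))*(-2))*17)*47 = (((-3 + (-3 - 4 - 6 + 6*I*sqrt(2))/(-2 + 2*I*sqrt(2)))*(-2))*17)*47 = (((-3 + (-13 + 6*I*sqrt(2))/(-2 + 2*I*sqrt(2)))*(-2))*17)*47 = ((6 - 2*(-13 + 6*I*sqrt(2))/(-2 + 2*I*sqrt(2)))*17)*47 = (102 - 34*(-13 + 6*I*sqrt(2))/(-2 + 2*I*sqrt(2)))*47 = 4794 - 1598*(-13 + 6*I*sqrt(2))/(-2 + 2*I*sqrt(2))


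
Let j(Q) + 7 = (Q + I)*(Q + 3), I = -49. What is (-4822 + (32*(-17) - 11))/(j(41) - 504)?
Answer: 5377/863 ≈ 6.2306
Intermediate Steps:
j(Q) = -7 + (-49 + Q)*(3 + Q) (j(Q) = -7 + (Q - 49)*(Q + 3) = -7 + (-49 + Q)*(3 + Q))
(-4822 + (32*(-17) - 11))/(j(41) - 504) = (-4822 + (32*(-17) - 11))/((-154 + 41² - 46*41) - 504) = (-4822 + (-544 - 11))/((-154 + 1681 - 1886) - 504) = (-4822 - 555)/(-359 - 504) = -5377/(-863) = -5377*(-1/863) = 5377/863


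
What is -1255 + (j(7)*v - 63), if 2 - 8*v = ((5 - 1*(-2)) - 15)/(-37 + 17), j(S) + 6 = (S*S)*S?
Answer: -6253/5 ≈ -1250.6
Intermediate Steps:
j(S) = -6 + S³ (j(S) = -6 + (S*S)*S = -6 + S²*S = -6 + S³)
v = ⅕ (v = ¼ - ((5 - 1*(-2)) - 15)/(8*(-37 + 17)) = ¼ - ((5 + 2) - 15)/(8*(-20)) = ¼ - (7 - 15)*(-1)/(8*20) = ¼ - (-1)*(-1)/20 = ¼ - ⅛*⅖ = ¼ - 1/20 = ⅕ ≈ 0.20000)
-1255 + (j(7)*v - 63) = -1255 + ((-6 + 7³)*(⅕) - 63) = -1255 + ((-6 + 343)*(⅕) - 63) = -1255 + (337*(⅕) - 63) = -1255 + (337/5 - 63) = -1255 + 22/5 = -6253/5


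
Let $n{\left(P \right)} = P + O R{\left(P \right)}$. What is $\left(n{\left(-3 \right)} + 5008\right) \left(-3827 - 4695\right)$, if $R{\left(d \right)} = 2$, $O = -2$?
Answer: $-42618522$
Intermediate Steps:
$n{\left(P \right)} = -4 + P$ ($n{\left(P \right)} = P - 4 = -4 + P$)
$\left(n{\left(-3 \right)} + 5008\right) \left(-3827 - 4695\right) = \left(\left(-4 - 3\right) + 5008\right) \left(-3827 - 4695\right) = \left(-7 + 5008\right) \left(-8522\right) = 5001 \left(-8522\right) = -42618522$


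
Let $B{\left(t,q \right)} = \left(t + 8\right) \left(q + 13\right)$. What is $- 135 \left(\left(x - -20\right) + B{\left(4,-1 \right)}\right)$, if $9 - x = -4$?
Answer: $-23895$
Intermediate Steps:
$x = 13$ ($x = 9 - -4 = 9 + 4 = 13$)
$B{\left(t,q \right)} = \left(8 + t\right) \left(13 + q\right)$
$- 135 \left(\left(x - -20\right) + B{\left(4,-1 \right)}\right) = - 135 \left(\left(13 - -20\right) + \left(104 + 8 \left(-1\right) + 13 \cdot 4 - 4\right)\right) = - 135 \left(\left(13 + 20\right) + \left(104 - 8 + 52 - 4\right)\right) = - 135 \left(33 + 144\right) = \left(-135\right) 177 = -23895$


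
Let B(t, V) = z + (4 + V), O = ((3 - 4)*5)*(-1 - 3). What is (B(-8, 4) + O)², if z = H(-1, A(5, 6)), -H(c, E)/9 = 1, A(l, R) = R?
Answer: 361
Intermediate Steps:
O = 20 (O = -1*5*(-4) = -5*(-4) = 20)
H(c, E) = -9 (H(c, E) = -9*1 = -9)
z = -9
B(t, V) = -5 + V (B(t, V) = -9 + (4 + V) = -5 + V)
(B(-8, 4) + O)² = ((-5 + 4) + 20)² = (-1 + 20)² = 19² = 361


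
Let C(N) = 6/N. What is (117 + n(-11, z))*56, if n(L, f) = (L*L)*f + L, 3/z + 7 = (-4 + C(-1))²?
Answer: 190792/31 ≈ 6154.6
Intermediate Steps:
z = 1/31 (z = 3/(-7 + (-4 + 6/(-1))²) = 3/(-7 + (-4 + 6*(-1))²) = 3/(-7 + (-4 - 6)²) = 3/(-7 + (-10)²) = 3/(-7 + 100) = 3/93 = 3*(1/93) = 1/31 ≈ 0.032258)
n(L, f) = L + f*L² (n(L, f) = L²*f + L = f*L² + L = L + f*L²)
(117 + n(-11, z))*56 = (117 - 11*(1 - 11*1/31))*56 = (117 - 11*(1 - 11/31))*56 = (117 - 11*20/31)*56 = (117 - 220/31)*56 = (3407/31)*56 = 190792/31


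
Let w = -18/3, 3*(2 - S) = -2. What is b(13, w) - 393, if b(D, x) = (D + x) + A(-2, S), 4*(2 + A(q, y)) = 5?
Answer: -1547/4 ≈ -386.75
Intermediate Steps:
S = 8/3 (S = 2 - 1/3*(-2) = 2 + 2/3 = 8/3 ≈ 2.6667)
A(q, y) = -3/4 (A(q, y) = -2 + (1/4)*5 = -2 + 5/4 = -3/4)
w = -6 (w = -18*1/3 = -6)
b(D, x) = -3/4 + D + x (b(D, x) = (D + x) - 3/4 = -3/4 + D + x)
b(13, w) - 393 = (-3/4 + 13 - 6) - 393 = 25/4 - 393 = -1547/4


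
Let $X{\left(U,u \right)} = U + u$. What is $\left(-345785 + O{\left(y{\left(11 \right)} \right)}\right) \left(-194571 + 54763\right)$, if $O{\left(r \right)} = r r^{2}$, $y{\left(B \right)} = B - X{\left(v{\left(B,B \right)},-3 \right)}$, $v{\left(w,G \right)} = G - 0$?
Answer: $48339734464$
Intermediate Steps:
$v{\left(w,G \right)} = G$ ($v{\left(w,G \right)} = G + 0 = G$)
$y{\left(B \right)} = 3$ ($y{\left(B \right)} = B - \left(B - 3\right) = B - \left(-3 + B\right) = 3$)
$O{\left(r \right)} = r^{3}$
$\left(-345785 + O{\left(y{\left(11 \right)} \right)}\right) \left(-194571 + 54763\right) = \left(-345785 + 3^{3}\right) \left(-194571 + 54763\right) = \left(-345785 + 27\right) \left(-139808\right) = \left(-345758\right) \left(-139808\right) = 48339734464$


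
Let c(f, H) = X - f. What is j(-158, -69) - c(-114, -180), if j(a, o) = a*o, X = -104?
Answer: 10892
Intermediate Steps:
c(f, H) = -104 - f
j(-158, -69) - c(-114, -180) = -158*(-69) - (-104 - 1*(-114)) = 10902 - (-104 + 114) = 10902 - 1*10 = 10902 - 10 = 10892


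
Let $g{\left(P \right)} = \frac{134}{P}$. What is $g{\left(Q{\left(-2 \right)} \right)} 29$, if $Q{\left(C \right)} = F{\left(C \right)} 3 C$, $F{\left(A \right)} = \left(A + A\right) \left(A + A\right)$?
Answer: $- \frac{1943}{48} \approx -40.479$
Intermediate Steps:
$F{\left(A \right)} = 4 A^{2}$ ($F{\left(A \right)} = 2 A 2 A = 4 A^{2}$)
$Q{\left(C \right)} = 12 C^{3}$ ($Q{\left(C \right)} = 4 C^{2} \cdot 3 C = 12 C^{2} C = 12 C^{3}$)
$g{\left(Q{\left(-2 \right)} \right)} 29 = \frac{134}{12 \left(-2\right)^{3}} \cdot 29 = \frac{134}{12 \left(-8\right)} 29 = \frac{134}{-96} \cdot 29 = 134 \left(- \frac{1}{96}\right) 29 = \left(- \frac{67}{48}\right) 29 = - \frac{1943}{48}$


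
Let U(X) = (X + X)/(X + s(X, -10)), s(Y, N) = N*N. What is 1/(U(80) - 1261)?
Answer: -9/11341 ≈ -0.00079358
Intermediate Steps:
s(Y, N) = N**2
U(X) = 2*X/(100 + X) (U(X) = (X + X)/(X + (-10)**2) = (2*X)/(X + 100) = (2*X)/(100 + X) = 2*X/(100 + X))
1/(U(80) - 1261) = 1/(2*80/(100 + 80) - 1261) = 1/(2*80/180 - 1261) = 1/(2*80*(1/180) - 1261) = 1/(8/9 - 1261) = 1/(-11341/9) = -9/11341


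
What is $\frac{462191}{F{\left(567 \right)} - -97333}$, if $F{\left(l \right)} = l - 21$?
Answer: $\frac{462191}{97879} \approx 4.7221$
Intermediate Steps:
$F{\left(l \right)} = -21 + l$
$\frac{462191}{F{\left(567 \right)} - -97333} = \frac{462191}{\left(-21 + 567\right) - -97333} = \frac{462191}{546 + 97333} = \frac{462191}{97879}$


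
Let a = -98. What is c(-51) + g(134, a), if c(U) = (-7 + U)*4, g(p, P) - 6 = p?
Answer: -92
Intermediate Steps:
g(p, P) = 6 + p
c(U) = -28 + 4*U
c(-51) + g(134, a) = (-28 + 4*(-51)) + (6 + 134) = (-28 - 204) + 140 = -232 + 140 = -92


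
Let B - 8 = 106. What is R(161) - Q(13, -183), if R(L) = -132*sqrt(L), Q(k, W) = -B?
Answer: 114 - 132*sqrt(161) ≈ -1560.9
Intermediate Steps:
B = 114 (B = 8 + 106 = 114)
Q(k, W) = -114 (Q(k, W) = -1*114 = -114)
R(161) - Q(13, -183) = -132*sqrt(161) - 1*(-114) = -132*sqrt(161) + 114 = 114 - 132*sqrt(161)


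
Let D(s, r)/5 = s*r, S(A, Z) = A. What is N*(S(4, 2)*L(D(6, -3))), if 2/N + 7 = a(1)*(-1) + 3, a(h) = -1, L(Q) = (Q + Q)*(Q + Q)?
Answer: -86400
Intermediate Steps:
D(s, r) = 5*r*s (D(s, r) = 5*(s*r) = 5*(r*s) = 5*r*s)
L(Q) = 4*Q² (L(Q) = (2*Q)*(2*Q) = 4*Q²)
N = -⅔ (N = 2/(-7 + (-1*(-1) + 3)) = 2/(-7 + (1 + 3)) = 2/(-7 + 4) = 2/(-3) = 2*(-⅓) = -⅔ ≈ -0.66667)
N*(S(4, 2)*L(D(6, -3))) = -8*4*(5*(-3)*6)²/3 = -8*4*(-90)²/3 = -8*4*8100/3 = -8*32400/3 = -⅔*129600 = -86400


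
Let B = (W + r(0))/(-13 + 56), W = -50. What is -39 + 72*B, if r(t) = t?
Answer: -5277/43 ≈ -122.72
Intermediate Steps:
B = -50/43 (B = (-50 + 0)/(-13 + 56) = -50/43 ≈ -1.1628)
-39 + 72*B = -39 + 72*(-50/43) = -39 - 3600/43 = -5277/43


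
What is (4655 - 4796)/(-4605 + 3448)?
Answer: 141/1157 ≈ 0.12187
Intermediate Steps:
(4655 - 4796)/(-4605 + 3448) = -141/(-1157) = -141*(-1/1157) = 141/1157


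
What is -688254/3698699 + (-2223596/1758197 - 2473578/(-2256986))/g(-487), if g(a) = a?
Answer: -663796096989275754353/3573916119323487126973 ≈ -0.18573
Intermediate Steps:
-688254/3698699 + (-2223596/1758197 - 2473578/(-2256986))/g(-487) = -688254/3698699 + (-2223596/1758197 - 2473578/(-2256986))/(-487) = -688254*1/3698699 + (-2223596*1/1758197 - 2473578*(-1/2256986))*(-1/487) = -688254/3698699 + (-2223596/1758197 + 1236789/1128493)*(-1/487) = -688254/3698699 - 334793811395/1984113007121*(-1/487) = -688254/3698699 + 334793811395/966263034467927 = -663796096989275754353/3573916119323487126973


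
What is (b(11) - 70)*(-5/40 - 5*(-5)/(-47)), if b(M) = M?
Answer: 14573/376 ≈ 38.758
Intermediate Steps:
(b(11) - 70)*(-5/40 - 5*(-5)/(-47)) = (11 - 70)*(-5/40 - 5*(-5)/(-47)) = -59*(-5*1/40 + 25*(-1/47)) = -59*(-1/8 - 25/47) = -59*(-247/376) = 14573/376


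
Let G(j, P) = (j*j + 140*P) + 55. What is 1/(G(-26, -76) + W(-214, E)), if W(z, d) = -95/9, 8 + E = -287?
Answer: -9/89276 ≈ -0.00010081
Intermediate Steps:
E = -295 (E = -8 - 287 = -295)
G(j, P) = 55 + j² + 140*P (G(j, P) = (j² + 140*P) + 55 = 55 + j² + 140*P)
W(z, d) = -95/9 (W(z, d) = -95*⅑ = -95/9)
1/(G(-26, -76) + W(-214, E)) = 1/((55 + (-26)² + 140*(-76)) - 95/9) = 1/((55 + 676 - 10640) - 95/9) = 1/(-9909 - 95/9) = 1/(-89276/9) = -9/89276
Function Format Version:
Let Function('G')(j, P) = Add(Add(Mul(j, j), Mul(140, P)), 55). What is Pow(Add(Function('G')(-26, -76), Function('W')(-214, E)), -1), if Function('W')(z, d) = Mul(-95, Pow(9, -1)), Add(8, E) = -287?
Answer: Rational(-9, 89276) ≈ -0.00010081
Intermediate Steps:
E = -295 (E = Add(-8, -287) = -295)
Function('G')(j, P) = Add(55, Pow(j, 2), Mul(140, P)) (Function('G')(j, P) = Add(Add(Pow(j, 2), Mul(140, P)), 55) = Add(55, Pow(j, 2), Mul(140, P)))
Function('W')(z, d) = Rational(-95, 9) (Function('W')(z, d) = Mul(-95, Rational(1, 9)) = Rational(-95, 9))
Pow(Add(Function('G')(-26, -76), Function('W')(-214, E)), -1) = Pow(Add(Add(55, Pow(-26, 2), Mul(140, -76)), Rational(-95, 9)), -1) = Pow(Add(Add(55, 676, -10640), Rational(-95, 9)), -1) = Pow(Add(-9909, Rational(-95, 9)), -1) = Pow(Rational(-89276, 9), -1) = Rational(-9, 89276)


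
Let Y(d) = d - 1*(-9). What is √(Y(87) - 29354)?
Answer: I*√29258 ≈ 171.05*I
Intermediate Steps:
Y(d) = 9 + d (Y(d) = d + 9 = 9 + d)
√(Y(87) - 29354) = √((9 + 87) - 29354) = √(96 - 29354) = √(-29258) = I*√29258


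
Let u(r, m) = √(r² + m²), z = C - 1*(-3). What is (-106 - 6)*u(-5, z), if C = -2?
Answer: -112*√26 ≈ -571.09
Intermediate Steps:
z = 1 (z = -2 - 1*(-3) = -2 + 3 = 1)
u(r, m) = √(m² + r²)
(-106 - 6)*u(-5, z) = (-106 - 6)*√(1² + (-5)²) = -112*√(1 + 25) = -112*√26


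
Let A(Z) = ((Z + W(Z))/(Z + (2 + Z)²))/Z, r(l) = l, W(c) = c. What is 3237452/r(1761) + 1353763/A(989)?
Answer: 1171807962454457/1761 ≈ 6.6542e+11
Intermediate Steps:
A(Z) = 2/(Z + (2 + Z)²) (A(Z) = ((Z + Z)/(Z + (2 + Z)²))/Z = ((2*Z)/(Z + (2 + Z)²))/Z = (2*Z/(Z + (2 + Z)²))/Z = 2/(Z + (2 + Z)²))
3237452/r(1761) + 1353763/A(989) = 3237452/1761 + 1353763/((2/(989 + (2 + 989)²))) = 3237452*(1/1761) + 1353763/((2/(989 + 991²))) = 3237452/1761 + 1353763/((2/(989 + 982081))) = 3237452/1761 + 1353763/((2/983070)) = 3237452/1761 + 1353763/((2*(1/983070))) = 3237452/1761 + 1353763/(1/491535) = 3237452/1761 + 1353763*491535 = 3237452/1761 + 665421896205 = 1171807962454457/1761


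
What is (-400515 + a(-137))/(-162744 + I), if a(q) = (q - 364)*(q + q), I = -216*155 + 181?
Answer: 263241/196043 ≈ 1.3428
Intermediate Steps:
I = -33299 (I = -33480 + 181 = -33299)
a(q) = 2*q*(-364 + q) (a(q) = (-364 + q)*(2*q) = 2*q*(-364 + q))
(-400515 + a(-137))/(-162744 + I) = (-400515 + 2*(-137)*(-364 - 137))/(-162744 - 33299) = (-400515 + 2*(-137)*(-501))/(-196043) = (-400515 + 137274)*(-1/196043) = -263241*(-1/196043) = 263241/196043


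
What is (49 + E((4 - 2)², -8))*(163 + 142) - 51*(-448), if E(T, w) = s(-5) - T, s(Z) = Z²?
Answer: 44198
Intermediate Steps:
E(T, w) = 25 - T (E(T, w) = (-5)² - T = 25 - T)
(49 + E((4 - 2)², -8))*(163 + 142) - 51*(-448) = (49 + (25 - (4 - 2)²))*(163 + 142) - 51*(-448) = (49 + (25 - 1*2²))*305 + 22848 = (49 + (25 - 1*4))*305 + 22848 = (49 + (25 - 4))*305 + 22848 = (49 + 21)*305 + 22848 = 70*305 + 22848 = 21350 + 22848 = 44198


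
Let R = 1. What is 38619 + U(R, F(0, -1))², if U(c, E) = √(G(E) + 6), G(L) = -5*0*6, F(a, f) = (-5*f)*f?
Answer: 38625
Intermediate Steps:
F(a, f) = -5*f²
G(L) = 0 (G(L) = 0*6 = 0)
U(c, E) = √6 (U(c, E) = √(0 + 6) = √6)
38619 + U(R, F(0, -1))² = 38619 + (√6)² = 38619 + 6 = 38625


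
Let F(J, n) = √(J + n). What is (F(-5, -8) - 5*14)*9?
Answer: -630 + 9*I*√13 ≈ -630.0 + 32.45*I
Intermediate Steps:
(F(-5, -8) - 5*14)*9 = (√(-5 - 8) - 5*14)*9 = (√(-13) - 70)*9 = (I*√13 - 70)*9 = (-70 + I*√13)*9 = -630 + 9*I*√13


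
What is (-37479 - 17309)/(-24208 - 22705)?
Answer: 54788/46913 ≈ 1.1679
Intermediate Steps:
(-37479 - 17309)/(-24208 - 22705) = -54788/(-46913) = -54788*(-1/46913) = 54788/46913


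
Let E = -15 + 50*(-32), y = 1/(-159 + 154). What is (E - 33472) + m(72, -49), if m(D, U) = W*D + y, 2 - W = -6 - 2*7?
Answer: -167516/5 ≈ -33503.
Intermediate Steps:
W = 22 (W = 2 - (-6 - 2*7) = 2 - (-6 - 14) = 2 - 1*(-20) = 2 + 20 = 22)
y = -⅕ (y = 1/(-5) = -⅕ ≈ -0.20000)
m(D, U) = -⅕ + 22*D (m(D, U) = 22*D - ⅕ = -⅕ + 22*D)
E = -1615 (E = -15 - 1600 = -1615)
(E - 33472) + m(72, -49) = (-1615 - 33472) + (-⅕ + 22*72) = -35087 + (-⅕ + 1584) = -35087 + 7919/5 = -167516/5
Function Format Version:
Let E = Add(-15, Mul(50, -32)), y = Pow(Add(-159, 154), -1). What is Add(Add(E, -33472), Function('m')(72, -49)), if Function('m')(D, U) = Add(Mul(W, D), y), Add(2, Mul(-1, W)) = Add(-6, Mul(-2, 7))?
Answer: Rational(-167516, 5) ≈ -33503.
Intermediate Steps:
W = 22 (W = Add(2, Mul(-1, Add(-6, Mul(-2, 7)))) = Add(2, Mul(-1, Add(-6, -14))) = Add(2, Mul(-1, -20)) = Add(2, 20) = 22)
y = Rational(-1, 5) (y = Pow(-5, -1) = Rational(-1, 5) ≈ -0.20000)
Function('m')(D, U) = Add(Rational(-1, 5), Mul(22, D)) (Function('m')(D, U) = Add(Mul(22, D), Rational(-1, 5)) = Add(Rational(-1, 5), Mul(22, D)))
E = -1615 (E = Add(-15, -1600) = -1615)
Add(Add(E, -33472), Function('m')(72, -49)) = Add(Add(-1615, -33472), Add(Rational(-1, 5), Mul(22, 72))) = Add(-35087, Add(Rational(-1, 5), 1584)) = Add(-35087, Rational(7919, 5)) = Rational(-167516, 5)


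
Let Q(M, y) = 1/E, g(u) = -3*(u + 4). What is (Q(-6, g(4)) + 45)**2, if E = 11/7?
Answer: 252004/121 ≈ 2082.7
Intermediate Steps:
E = 11/7 (E = 11*(1/7) = 11/7 ≈ 1.5714)
g(u) = -12 - 3*u (g(u) = -3*(4 + u) = -(12 + 3*u) = -12 - 3*u)
Q(M, y) = 7/11 (Q(M, y) = 1/(11/7) = 7/11)
(Q(-6, g(4)) + 45)**2 = (7/11 + 45)**2 = (502/11)**2 = 252004/121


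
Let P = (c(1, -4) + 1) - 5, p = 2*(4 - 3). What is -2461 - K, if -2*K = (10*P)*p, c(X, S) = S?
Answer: -2541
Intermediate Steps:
p = 2 (p = 2*1 = 2)
P = -8 (P = (-4 + 1) - 5 = -3 - 5 = -8)
K = 80 (K = -10*(-8)*2/2 = -(-40)*2 = -½*(-160) = 80)
-2461 - K = -2461 - 1*80 = -2461 - 80 = -2541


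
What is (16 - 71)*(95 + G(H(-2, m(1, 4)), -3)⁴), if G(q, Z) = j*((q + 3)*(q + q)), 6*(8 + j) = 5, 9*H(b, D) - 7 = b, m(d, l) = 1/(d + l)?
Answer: -123248216733295225/3486784401 ≈ -3.5347e+7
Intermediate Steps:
H(b, D) = 7/9 + b/9
j = -43/6 (j = -8 + (⅙)*5 = -8 + ⅚ = -43/6 ≈ -7.1667)
G(q, Z) = -43*q*(3 + q)/3 (G(q, Z) = -43*(q + 3)*(q + q)/6 = -43*(3 + q)*2*q/6 = -43*q*(3 + q)/3)
(16 - 71)*(95 + G(H(-2, m(1, 4)), -3)⁴) = (16 - 71)*(95 + (-43*(7/9 + (⅑)*(-2))*(3 + (7/9 + (⅑)*(-2)))/3)⁴) = -55*(95 + (-43*(7/9 - 2/9)*(3 + (7/9 - 2/9))/3)⁴) = -55*(95 + (-43/3*5/9*(3 + 5/9))⁴) = -55*(95 + (-43/3*5/9*32/9)⁴) = -55*(95 + (-6880/243)⁴) = -55*(95 + 2240545423360000/3486784401) = -55*2240876667878095/3486784401 = -123248216733295225/3486784401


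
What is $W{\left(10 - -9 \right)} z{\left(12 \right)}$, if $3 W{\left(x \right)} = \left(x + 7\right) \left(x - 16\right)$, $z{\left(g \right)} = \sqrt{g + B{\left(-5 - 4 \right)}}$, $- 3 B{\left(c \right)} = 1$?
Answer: $\frac{26 \sqrt{105}}{3} \approx 88.807$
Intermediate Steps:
$B{\left(c \right)} = - \frac{1}{3}$ ($B{\left(c \right)} = \left(- \frac{1}{3}\right) 1 = - \frac{1}{3}$)
$z{\left(g \right)} = \sqrt{- \frac{1}{3} + g}$ ($z{\left(g \right)} = \sqrt{g - \frac{1}{3}} = \sqrt{- \frac{1}{3} + g}$)
$W{\left(x \right)} = \frac{\left(-16 + x\right) \left(7 + x\right)}{3}$ ($W{\left(x \right)} = \frac{\left(x + 7\right) \left(x - 16\right)}{3} = \frac{\left(7 + x\right) \left(-16 + x\right)}{3} = \frac{\left(-16 + x\right) \left(7 + x\right)}{3}$)
$W{\left(10 - -9 \right)} z{\left(12 \right)} = \left(- \frac{112}{3} - 3 \left(10 - -9\right) + \frac{\left(10 - -9\right)^{2}}{3}\right) \frac{\sqrt{-3 + 9 \cdot 12}}{3} = \left(- \frac{112}{3} - 3 \left(10 + 9\right) + \frac{\left(10 + 9\right)^{2}}{3}\right) \frac{\sqrt{-3 + 108}}{3} = \left(- \frac{112}{3} - 57 + \frac{19^{2}}{3}\right) \frac{\sqrt{105}}{3} = \left(- \frac{112}{3} - 57 + \frac{1}{3} \cdot 361\right) \frac{\sqrt{105}}{3} = \left(- \frac{112}{3} - 57 + \frac{361}{3}\right) \frac{\sqrt{105}}{3} = 26 \frac{\sqrt{105}}{3} = \frac{26 \sqrt{105}}{3}$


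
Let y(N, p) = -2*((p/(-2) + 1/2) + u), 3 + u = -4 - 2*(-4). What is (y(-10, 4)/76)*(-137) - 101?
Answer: -7813/76 ≈ -102.80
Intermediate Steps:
u = 1 (u = -3 + (-4 - 2*(-4)) = -3 + (-4 + 8) = -3 + 4 = 1)
y(N, p) = -3 + p (y(N, p) = -2*((p/(-2) + 1/2) + 1) = -2*((p*(-½) + 1*(½)) + 1) = -2*((-p/2 + ½) + 1) = -2*((½ - p/2) + 1) = -2*(3/2 - p/2) = -3 + p)
(y(-10, 4)/76)*(-137) - 101 = ((-3 + 4)/76)*(-137) - 101 = (1*(1/76))*(-137) - 101 = (1/76)*(-137) - 101 = -137/76 - 101 = -7813/76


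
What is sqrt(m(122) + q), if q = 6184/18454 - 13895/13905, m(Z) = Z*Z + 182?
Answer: sqrt(1102197258640068423)/8553429 ≈ 122.74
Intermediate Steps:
m(Z) = 182 + Z**2 (m(Z) = Z**2 + 182 = 182 + Z**2)
q = -17042981/25660287 (q = 6184*(1/18454) - 13895*1/13905 = 3092/9227 - 2779/2781 = -17042981/25660287 ≈ -0.66418)
sqrt(m(122) + q) = sqrt((182 + 122**2) - 17042981/25660287) = sqrt((182 + 14884) - 17042981/25660287) = sqrt(15066 - 17042981/25660287) = sqrt(386580840961/25660287) = sqrt(1102197258640068423)/8553429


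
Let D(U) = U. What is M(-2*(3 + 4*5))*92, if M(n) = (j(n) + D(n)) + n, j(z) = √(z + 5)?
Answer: -8464 + 92*I*√41 ≈ -8464.0 + 589.09*I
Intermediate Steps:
j(z) = √(5 + z)
M(n) = √(5 + n) + 2*n (M(n) = (√(5 + n) + n) + n = (n + √(5 + n)) + n = √(5 + n) + 2*n)
M(-2*(3 + 4*5))*92 = (√(5 - 2*(3 + 4*5)) + 2*(-2*(3 + 4*5)))*92 = (√(5 - 2*(3 + 20)) + 2*(-2*(3 + 20)))*92 = (√(5 - 2*23) + 2*(-2*23))*92 = (√(5 - 46) + 2*(-46))*92 = (√(-41) - 92)*92 = (I*√41 - 92)*92 = (-92 + I*√41)*92 = -8464 + 92*I*√41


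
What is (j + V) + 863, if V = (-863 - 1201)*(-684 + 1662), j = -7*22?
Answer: -2017883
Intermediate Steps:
j = -154
V = -2018592 (V = -2064*978 = -2018592)
(j + V) + 863 = (-154 - 2018592) + 863 = -2018746 + 863 = -2017883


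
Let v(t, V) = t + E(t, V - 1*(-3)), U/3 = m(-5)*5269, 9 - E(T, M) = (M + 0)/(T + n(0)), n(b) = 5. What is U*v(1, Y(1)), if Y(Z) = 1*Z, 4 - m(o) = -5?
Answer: 1327788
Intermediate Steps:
m(o) = 9 (m(o) = 4 - 1*(-5) = 4 + 5 = 9)
E(T, M) = 9 - M/(5 + T) (E(T, M) = 9 - (M + 0)/(T + 5) = 9 - M/(5 + T))
Y(Z) = Z
U = 142263 (U = 3*(9*5269) = 3*47421 = 142263)
v(t, V) = t + (42 - V + 9*t)/(5 + t) (v(t, V) = t + (45 - (V - 1*(-3)) + 9*t)/(5 + t) = t + (45 - (V + 3) + 9*t)/(5 + t) = t + (45 - (3 + V) + 9*t)/(5 + t) = t + (45 + (-3 - V) + 9*t)/(5 + t) = t + (42 - V + 9*t)/(5 + t))
U*v(1, Y(1)) = 142263*((42 + 1² - 1*1 + 14*1)/(5 + 1)) = 142263*((42 + 1 - 1 + 14)/6) = 142263*((⅙)*56) = 142263*(28/3) = 1327788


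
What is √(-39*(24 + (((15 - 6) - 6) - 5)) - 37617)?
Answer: 45*I*√19 ≈ 196.15*I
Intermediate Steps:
√(-39*(24 + (((15 - 6) - 6) - 5)) - 37617) = √(-39*(24 + ((9 - 6) - 5)) - 37617) = √(-39*(24 + (3 - 5)) - 37617) = √(-39*(24 - 2) - 37617) = √(-39*22 - 37617) = √(-858 - 37617) = √(-38475) = 45*I*√19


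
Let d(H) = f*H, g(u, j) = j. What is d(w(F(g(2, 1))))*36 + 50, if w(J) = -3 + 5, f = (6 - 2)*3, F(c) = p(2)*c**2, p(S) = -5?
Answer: 914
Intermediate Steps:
F(c) = -5*c**2
f = 12 (f = 4*3 = 12)
w(J) = 2
d(H) = 12*H
d(w(F(g(2, 1))))*36 + 50 = (12*2)*36 + 50 = 24*36 + 50 = 864 + 50 = 914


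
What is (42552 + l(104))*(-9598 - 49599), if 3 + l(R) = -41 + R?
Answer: -2522502564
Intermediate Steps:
l(R) = -44 + R (l(R) = -3 + (-41 + R) = -44 + R)
(42552 + l(104))*(-9598 - 49599) = (42552 + (-44 + 104))*(-9598 - 49599) = (42552 + 60)*(-59197) = 42612*(-59197) = -2522502564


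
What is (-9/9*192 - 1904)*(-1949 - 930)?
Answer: 6034384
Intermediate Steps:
(-9/9*192 - 1904)*(-1949 - 930) = (-9*⅑*192 - 1904)*(-2879) = (-1*192 - 1904)*(-2879) = (-192 - 1904)*(-2879) = -2096*(-2879) = 6034384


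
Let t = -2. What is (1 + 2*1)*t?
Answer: -6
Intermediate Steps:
(1 + 2*1)*t = (1 + 2*1)*(-2) = (1 + 2)*(-2) = 3*(-2) = -6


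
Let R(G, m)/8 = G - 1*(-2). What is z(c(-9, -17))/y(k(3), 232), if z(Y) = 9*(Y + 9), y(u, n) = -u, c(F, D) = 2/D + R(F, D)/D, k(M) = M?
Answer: -621/17 ≈ -36.529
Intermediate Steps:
R(G, m) = 16 + 8*G (R(G, m) = 8*(G - 1*(-2)) = 8*(G + 2) = 8*(2 + G) = 16 + 8*G)
c(F, D) = 2/D + (16 + 8*F)/D
z(Y) = 81 + 9*Y (z(Y) = 9*(9 + Y) = 81 + 9*Y)
z(c(-9, -17))/y(k(3), 232) = (81 + 9*(2*(9 + 4*(-9))/(-17)))/((-1*3)) = (81 + 9*(2*(-1/17)*(9 - 36)))/(-3) = (81 + 9*(2*(-1/17)*(-27)))*(-⅓) = (81 + 9*(54/17))*(-⅓) = (81 + 486/17)*(-⅓) = (1863/17)*(-⅓) = -621/17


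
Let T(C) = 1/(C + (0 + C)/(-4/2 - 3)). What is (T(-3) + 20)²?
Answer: 55225/144 ≈ 383.51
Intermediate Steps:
T(C) = 5/(4*C) (T(C) = 1/(C + C/(-4*½ - 3)) = 1/(C + C/(-2 - 3)) = 1/(C + C/(-5)) = 1/(C + C*(-⅕)) = 1/(C - C/5) = 1/(4*C/5) = 5/(4*C))
(T(-3) + 20)² = ((5/4)/(-3) + 20)² = ((5/4)*(-⅓) + 20)² = (-5/12 + 20)² = (235/12)² = 55225/144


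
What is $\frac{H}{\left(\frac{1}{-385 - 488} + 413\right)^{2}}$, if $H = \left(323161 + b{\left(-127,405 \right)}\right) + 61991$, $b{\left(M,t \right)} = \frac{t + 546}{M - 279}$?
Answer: $\frac{119174691710169}{52777913283424} \approx 2.258$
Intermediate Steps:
$b{\left(M,t \right)} = \frac{546 + t}{-279 + M}$
$H = \frac{156370761}{406}$ ($H = \left(323161 + \frac{546 + 405}{-279 - 127}\right) + 61991 = \left(323161 + \frac{1}{-406} \cdot 951\right) + 61991 = \left(323161 - \frac{951}{406}\right) + 61991 = \frac{131202415}{406} + 61991 = \frac{156370761}{406} \approx 3.8515 \cdot 10^{5}$)
$\frac{H}{\left(\frac{1}{-385 - 488} + 413\right)^{2}} = \frac{156370761}{406 \left(\frac{1}{-385 - 488} + 413\right)^{2}} = \frac{156370761}{406 \left(\frac{1}{-873} + 413\right)^{2}} = \frac{156370761}{406 \left(- \frac{1}{873} + 413\right)^{2}} = \frac{156370761}{406 \left(\frac{360548}{873}\right)^{2}} = \frac{156370761}{406 \cdot \frac{129994860304}{762129}} = \frac{156370761}{406} \cdot \frac{762129}{129994860304} = \frac{119174691710169}{52777913283424}$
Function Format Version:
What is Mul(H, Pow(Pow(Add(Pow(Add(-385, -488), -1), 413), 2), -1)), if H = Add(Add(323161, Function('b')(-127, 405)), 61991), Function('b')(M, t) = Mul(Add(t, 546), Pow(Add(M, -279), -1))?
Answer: Rational(119174691710169, 52777913283424) ≈ 2.2580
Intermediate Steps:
Function('b')(M, t) = Mul(Pow(Add(-279, M), -1), Add(546, t)) (Function('b')(M, t) = Mul(Add(546, t), Pow(Add(-279, M), -1)) = Mul(Pow(Add(-279, M), -1), Add(546, t)))
H = Rational(156370761, 406) (H = Add(Add(323161, Mul(Pow(Add(-279, -127), -1), Add(546, 405))), 61991) = Add(Add(323161, Mul(Pow(-406, -1), 951)), 61991) = Add(Add(323161, Mul(Rational(-1, 406), 951)), 61991) = Add(Add(323161, Rational(-951, 406)), 61991) = Add(Rational(131202415, 406), 61991) = Rational(156370761, 406) ≈ 3.8515e+5)
Mul(H, Pow(Pow(Add(Pow(Add(-385, -488), -1), 413), 2), -1)) = Mul(Rational(156370761, 406), Pow(Pow(Add(Pow(Add(-385, -488), -1), 413), 2), -1)) = Mul(Rational(156370761, 406), Pow(Pow(Add(Pow(-873, -1), 413), 2), -1)) = Mul(Rational(156370761, 406), Pow(Pow(Add(Rational(-1, 873), 413), 2), -1)) = Mul(Rational(156370761, 406), Pow(Pow(Rational(360548, 873), 2), -1)) = Mul(Rational(156370761, 406), Pow(Rational(129994860304, 762129), -1)) = Mul(Rational(156370761, 406), Rational(762129, 129994860304)) = Rational(119174691710169, 52777913283424)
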